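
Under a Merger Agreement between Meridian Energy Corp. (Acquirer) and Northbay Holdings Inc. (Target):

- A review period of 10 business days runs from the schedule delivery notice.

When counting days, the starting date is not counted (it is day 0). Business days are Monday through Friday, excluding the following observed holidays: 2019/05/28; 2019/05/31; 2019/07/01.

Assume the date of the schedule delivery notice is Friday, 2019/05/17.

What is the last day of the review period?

2019/06/04

The last day of the review period: 10 business days after Friday, 2019/05/17, skipping weekends and the listed holidays on May 28, May 31 — May 20, May 21, May 22, May 23, May 24, May 27, May 29, May 30, Jun 3, Jun 4 — lands on Tuesday, 2019/06/04.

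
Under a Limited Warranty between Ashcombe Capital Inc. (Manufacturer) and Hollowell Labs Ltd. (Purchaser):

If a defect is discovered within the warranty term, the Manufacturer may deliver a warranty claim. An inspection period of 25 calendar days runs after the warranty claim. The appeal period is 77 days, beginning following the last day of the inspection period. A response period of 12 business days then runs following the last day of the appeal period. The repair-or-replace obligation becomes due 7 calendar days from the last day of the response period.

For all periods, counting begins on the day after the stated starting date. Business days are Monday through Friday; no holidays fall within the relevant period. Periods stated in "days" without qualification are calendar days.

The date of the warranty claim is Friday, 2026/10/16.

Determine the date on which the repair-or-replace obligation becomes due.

2027/02/18

Adding 25 calendar days to 2026/10/16 gives 2026/11/10, which is the last day of the inspection period.
The last day of the appeal period: 2026/11/10 + 77 days = 2027/01/26.
From Tuesday, 2027/01/26, 12 business days (Jan 27, Jan 28, Jan 29, Feb 1, …, Feb 9, Feb 10, Feb 11, skipping weekends) brings us to Thursday, 2027/02/11, which is the last day of the response period.
Adding 7 calendar days to 2027/02/11 gives 2027/02/18, which is the date on which the repair-or-replace obligation becomes due.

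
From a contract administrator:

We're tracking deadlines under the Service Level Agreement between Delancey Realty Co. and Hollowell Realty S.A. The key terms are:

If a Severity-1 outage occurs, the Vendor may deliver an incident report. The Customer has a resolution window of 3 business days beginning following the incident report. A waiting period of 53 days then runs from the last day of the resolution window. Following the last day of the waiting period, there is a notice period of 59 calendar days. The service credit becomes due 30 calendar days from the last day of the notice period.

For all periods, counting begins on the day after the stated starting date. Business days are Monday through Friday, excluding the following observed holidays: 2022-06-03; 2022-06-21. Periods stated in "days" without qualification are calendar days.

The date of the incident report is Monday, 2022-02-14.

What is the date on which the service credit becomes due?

2022-07-09

From Monday, 2022-02-14, 3 business days (Feb 15, Feb 16, Feb 17, skipping weekends) brings us to Thursday, 2022-02-17, which is the last day of the resolution window.
The last day of the waiting period: 2022-02-17 + 53 days = 2022-04-11.
Adding 59 calendar days to 2022-04-11 gives 2022-06-09, which is the last day of the notice period.
The date on which the service credit becomes due: 30 calendar days after 2022-06-09 is 2022-07-09.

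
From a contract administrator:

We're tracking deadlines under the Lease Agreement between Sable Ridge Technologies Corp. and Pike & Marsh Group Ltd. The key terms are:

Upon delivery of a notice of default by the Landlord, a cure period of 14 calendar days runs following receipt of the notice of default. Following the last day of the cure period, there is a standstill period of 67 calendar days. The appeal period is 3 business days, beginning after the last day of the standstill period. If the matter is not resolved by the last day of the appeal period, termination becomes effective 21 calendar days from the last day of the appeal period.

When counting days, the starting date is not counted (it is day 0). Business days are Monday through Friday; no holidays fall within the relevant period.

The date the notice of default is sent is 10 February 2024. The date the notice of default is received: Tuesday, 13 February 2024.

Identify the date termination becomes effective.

Adding 14 calendar days to 13 February 2024 gives 27 February 2024, which is the last day of the cure period.
The last day of the standstill period: 27 February 2024 + 67 days = 4 May 2024.
From Saturday, 4 May 2024, 3 business days (May 6, May 7, May 8, skipping weekends) brings us to Wednesday, 8 May 2024, which is the last day of the appeal period.
The date termination becomes effective: 8 May 2024 + 21 days = 29 May 2024.

29 May 2024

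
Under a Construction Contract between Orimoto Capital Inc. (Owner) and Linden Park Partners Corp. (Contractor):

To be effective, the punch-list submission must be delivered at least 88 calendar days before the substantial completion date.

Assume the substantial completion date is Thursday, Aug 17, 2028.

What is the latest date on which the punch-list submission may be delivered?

May 21, 2028

Aug 17, 2028 minus 88 days is May 21, 2028.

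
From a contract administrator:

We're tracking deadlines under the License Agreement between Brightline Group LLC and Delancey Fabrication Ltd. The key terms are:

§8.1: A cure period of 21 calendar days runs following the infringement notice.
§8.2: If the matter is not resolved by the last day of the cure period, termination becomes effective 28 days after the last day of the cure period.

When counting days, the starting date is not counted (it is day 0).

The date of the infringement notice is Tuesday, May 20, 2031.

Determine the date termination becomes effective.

The last day of the cure period: May 20, 2031 + 21 days = June 10, 2031.
Adding 28 calendar days to June 10, 2031 gives July 8, 2031, which is the date termination becomes effective.

July 8, 2031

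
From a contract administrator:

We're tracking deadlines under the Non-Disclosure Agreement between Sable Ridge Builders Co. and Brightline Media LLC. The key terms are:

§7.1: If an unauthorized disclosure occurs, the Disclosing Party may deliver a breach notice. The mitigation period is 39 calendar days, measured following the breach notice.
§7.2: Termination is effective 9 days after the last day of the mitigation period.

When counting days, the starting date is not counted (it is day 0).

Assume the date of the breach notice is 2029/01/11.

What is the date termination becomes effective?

2029/02/28

The last day of the mitigation period: 39 calendar days after 2029/01/11 is 2029/02/19.
The date termination becomes effective: 9 calendar days after 2029/02/19 is 2029/02/28.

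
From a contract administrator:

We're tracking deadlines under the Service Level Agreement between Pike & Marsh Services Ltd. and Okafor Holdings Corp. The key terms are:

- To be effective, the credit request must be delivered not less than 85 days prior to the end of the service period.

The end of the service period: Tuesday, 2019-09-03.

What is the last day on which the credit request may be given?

2019-06-10

Counting back 85 calendar days from 2019-09-03 gives 2019-06-10.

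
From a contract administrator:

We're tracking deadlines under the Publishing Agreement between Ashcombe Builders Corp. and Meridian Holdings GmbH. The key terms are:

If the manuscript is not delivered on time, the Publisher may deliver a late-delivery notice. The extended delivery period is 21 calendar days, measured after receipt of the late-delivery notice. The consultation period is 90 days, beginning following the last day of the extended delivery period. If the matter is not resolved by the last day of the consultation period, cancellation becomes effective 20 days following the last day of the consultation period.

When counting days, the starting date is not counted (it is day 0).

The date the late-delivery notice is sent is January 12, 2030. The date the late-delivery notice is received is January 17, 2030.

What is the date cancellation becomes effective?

May 28, 2030

Adding 21 calendar days to January 17, 2030 gives February 7, 2030, which is the last day of the extended delivery period.
The last day of the consultation period: 90 calendar days after February 7, 2030 is May 8, 2030.
The date cancellation becomes effective: May 8, 2030 + 20 days = May 28, 2030.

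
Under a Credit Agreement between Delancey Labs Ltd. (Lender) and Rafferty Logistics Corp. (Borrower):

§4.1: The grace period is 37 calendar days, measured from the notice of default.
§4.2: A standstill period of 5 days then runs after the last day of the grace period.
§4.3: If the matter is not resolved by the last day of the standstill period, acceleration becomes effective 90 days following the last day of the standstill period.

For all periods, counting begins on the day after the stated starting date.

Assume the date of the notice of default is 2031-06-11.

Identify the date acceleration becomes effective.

Adding 37 calendar days to 2031-06-11 gives 2031-07-18, which is the last day of the grace period.
Adding 5 calendar days to 2031-07-18 gives 2031-07-23, which is the last day of the standstill period.
The date acceleration becomes effective: 2031-07-23 + 90 days = 2031-10-21.

2031-10-21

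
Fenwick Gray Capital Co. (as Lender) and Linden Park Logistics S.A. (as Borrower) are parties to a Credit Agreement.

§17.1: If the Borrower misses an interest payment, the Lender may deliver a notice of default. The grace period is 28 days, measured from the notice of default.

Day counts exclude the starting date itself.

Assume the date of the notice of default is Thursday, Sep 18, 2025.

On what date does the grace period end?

Adding 28 calendar days to Sep 18, 2025 gives Oct 16, 2025, which is the last day of the grace period.

Oct 16, 2025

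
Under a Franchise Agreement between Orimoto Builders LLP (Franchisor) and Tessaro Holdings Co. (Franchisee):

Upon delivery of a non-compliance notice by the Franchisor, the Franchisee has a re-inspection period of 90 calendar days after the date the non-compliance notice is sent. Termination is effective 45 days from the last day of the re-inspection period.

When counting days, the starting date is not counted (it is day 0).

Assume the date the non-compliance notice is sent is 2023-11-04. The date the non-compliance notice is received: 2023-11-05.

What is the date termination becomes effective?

Adding 90 calendar days to 2023-11-04 gives 2024-02-02, which is the last day of the re-inspection period.
Adding 45 calendar days to 2024-02-02 gives 2024-03-18, which is the date termination becomes effective.

2024-03-18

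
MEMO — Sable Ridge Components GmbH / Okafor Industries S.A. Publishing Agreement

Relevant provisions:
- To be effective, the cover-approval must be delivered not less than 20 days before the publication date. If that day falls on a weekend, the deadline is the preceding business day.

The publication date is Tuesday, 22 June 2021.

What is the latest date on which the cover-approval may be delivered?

Counting back 20 calendar days from 22 June 2021 gives 2 June 2021. That is a Wednesday, so no adjustment is needed.

2 June 2021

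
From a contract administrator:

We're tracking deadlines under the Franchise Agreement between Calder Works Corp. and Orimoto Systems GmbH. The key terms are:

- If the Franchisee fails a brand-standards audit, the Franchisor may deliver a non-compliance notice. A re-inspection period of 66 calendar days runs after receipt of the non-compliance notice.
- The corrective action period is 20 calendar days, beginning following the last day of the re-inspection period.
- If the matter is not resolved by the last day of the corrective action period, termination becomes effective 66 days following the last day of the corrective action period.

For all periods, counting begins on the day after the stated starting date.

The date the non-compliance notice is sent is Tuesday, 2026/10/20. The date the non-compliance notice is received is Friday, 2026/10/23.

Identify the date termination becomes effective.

The last day of the re-inspection period: 66 calendar days after 2026/10/23 is 2026/12/28.
Adding 20 calendar days to 2026/12/28 gives 2027/01/17, which is the last day of the corrective action period.
The date termination becomes effective: 66 calendar days after 2027/01/17 is 2027/03/24.

2027/03/24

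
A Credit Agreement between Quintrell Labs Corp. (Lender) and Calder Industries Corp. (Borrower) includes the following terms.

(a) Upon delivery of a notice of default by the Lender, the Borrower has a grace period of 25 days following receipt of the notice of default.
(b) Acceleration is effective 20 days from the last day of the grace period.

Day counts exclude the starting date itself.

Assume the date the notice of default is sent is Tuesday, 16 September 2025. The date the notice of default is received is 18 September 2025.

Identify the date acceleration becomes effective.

2 November 2025

Adding 25 calendar days to 18 September 2025 gives 13 October 2025, which is the last day of the grace period.
The date acceleration becomes effective: 20 calendar days after 13 October 2025 is 2 November 2025.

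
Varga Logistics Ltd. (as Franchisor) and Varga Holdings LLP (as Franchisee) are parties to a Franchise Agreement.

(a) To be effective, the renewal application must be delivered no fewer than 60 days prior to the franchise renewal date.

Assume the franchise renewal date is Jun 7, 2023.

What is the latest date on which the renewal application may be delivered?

Apr 8, 2023

Counting back 60 calendar days from Jun 7, 2023 gives Apr 8, 2023.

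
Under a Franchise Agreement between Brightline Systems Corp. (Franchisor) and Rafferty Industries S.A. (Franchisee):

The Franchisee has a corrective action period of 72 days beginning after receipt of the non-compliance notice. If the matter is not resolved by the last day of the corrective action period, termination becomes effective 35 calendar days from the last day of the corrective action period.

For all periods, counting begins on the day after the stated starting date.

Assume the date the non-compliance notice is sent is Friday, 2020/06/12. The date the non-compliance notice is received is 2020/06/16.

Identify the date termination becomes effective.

2020/10/01

The last day of the corrective action period: 72 calendar days after 2020/06/16 is 2020/08/27.
The date termination becomes effective: 2020/08/27 + 35 days = 2020/10/01.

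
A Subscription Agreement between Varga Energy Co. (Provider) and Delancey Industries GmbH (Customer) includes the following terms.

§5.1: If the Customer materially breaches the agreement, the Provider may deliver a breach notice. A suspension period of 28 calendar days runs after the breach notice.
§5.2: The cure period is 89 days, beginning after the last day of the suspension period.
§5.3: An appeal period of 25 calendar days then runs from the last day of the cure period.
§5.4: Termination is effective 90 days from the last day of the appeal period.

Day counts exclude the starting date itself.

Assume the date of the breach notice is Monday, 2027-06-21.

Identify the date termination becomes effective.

2028-02-08

The last day of the suspension period: 28 calendar days after 2027-06-21 is 2027-07-19.
The last day of the cure period: 89 calendar days after 2027-07-19 is 2027-10-16.
The last day of the appeal period: 25 calendar days after 2027-10-16 is 2027-11-10.
Adding 90 calendar days to 2027-11-10 gives 2028-02-08, which is the date termination becomes effective.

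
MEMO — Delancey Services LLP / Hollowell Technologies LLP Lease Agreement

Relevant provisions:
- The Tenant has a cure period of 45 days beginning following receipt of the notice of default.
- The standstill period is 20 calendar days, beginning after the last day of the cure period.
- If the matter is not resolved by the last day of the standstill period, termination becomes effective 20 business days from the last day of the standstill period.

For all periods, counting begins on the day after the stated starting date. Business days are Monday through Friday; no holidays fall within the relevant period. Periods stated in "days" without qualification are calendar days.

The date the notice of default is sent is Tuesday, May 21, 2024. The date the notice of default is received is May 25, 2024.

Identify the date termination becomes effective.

August 26, 2024

Adding 45 calendar days to May 25, 2024 gives July 9, 2024, which is the last day of the cure period.
The last day of the standstill period: 20 calendar days after July 9, 2024 is July 29, 2024.
The date termination becomes effective: 20 business days after Monday, July 29, 2024, skipping weekends — Jul 30, Jul 31, Aug 1, Aug 2, …, Aug 22, Aug 23, Aug 26 — lands on Monday, August 26, 2024.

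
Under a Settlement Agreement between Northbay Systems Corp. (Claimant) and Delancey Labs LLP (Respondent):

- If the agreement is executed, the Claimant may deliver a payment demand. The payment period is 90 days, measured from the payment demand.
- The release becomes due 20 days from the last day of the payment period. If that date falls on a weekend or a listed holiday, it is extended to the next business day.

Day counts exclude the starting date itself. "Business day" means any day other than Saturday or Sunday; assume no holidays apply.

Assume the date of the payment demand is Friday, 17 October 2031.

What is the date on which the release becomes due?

4 February 2032

The last day of the payment period: 17 October 2031 + 90 days = 15 January 2032.
The date on which the release becomes due: 20 calendar days after 15 January 2032 is 4 February 2032. 4 February 2032 is a Wednesday, so no roll-forward applies.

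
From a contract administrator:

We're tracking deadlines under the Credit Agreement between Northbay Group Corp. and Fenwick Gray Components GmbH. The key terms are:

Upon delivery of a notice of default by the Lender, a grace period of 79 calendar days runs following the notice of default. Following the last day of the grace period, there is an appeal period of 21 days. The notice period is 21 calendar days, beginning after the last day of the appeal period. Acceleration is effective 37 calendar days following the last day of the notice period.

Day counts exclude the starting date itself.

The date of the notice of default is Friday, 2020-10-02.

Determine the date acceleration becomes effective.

2021-03-09

The last day of the grace period: 79 calendar days after 2020-10-02 is 2020-12-20.
The last day of the appeal period: 21 calendar days after 2020-12-20 is 2021-01-10.
The last day of the notice period: 2021-01-10 + 21 days = 2021-01-31.
The date acceleration becomes effective: 2021-01-31 + 37 days = 2021-03-09.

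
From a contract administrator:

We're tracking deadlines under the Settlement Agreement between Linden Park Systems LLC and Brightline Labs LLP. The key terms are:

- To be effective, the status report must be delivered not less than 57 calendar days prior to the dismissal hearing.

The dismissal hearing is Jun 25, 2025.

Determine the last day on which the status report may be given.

Apr 29, 2025

Counting back 57 calendar days from Jun 25, 2025 gives Apr 29, 2025.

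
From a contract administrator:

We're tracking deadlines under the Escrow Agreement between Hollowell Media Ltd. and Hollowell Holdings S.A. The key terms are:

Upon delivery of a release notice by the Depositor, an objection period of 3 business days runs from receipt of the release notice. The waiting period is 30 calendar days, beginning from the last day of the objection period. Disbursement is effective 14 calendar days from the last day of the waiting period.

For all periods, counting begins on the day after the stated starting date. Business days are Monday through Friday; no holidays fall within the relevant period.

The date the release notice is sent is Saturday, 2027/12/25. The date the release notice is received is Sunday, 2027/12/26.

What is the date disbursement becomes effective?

2028/02/11

The last day of the objection period: 3 business days after Sunday, 2027/12/26, skipping weekends — Dec 27, Dec 28, Dec 29 — lands on Wednesday, 2027/12/29.
The last day of the waiting period: 30 calendar days after 2027/12/29 is 2028/01/28.
The date disbursement becomes effective: 2028/01/28 + 14 days = 2028/02/11.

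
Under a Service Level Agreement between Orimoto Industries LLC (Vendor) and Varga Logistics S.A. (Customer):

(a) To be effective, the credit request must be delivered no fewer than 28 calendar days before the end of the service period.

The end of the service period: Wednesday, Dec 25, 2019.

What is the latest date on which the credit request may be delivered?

Dec 25, 2019 minus 28 days is Nov 27, 2019.

Nov 27, 2019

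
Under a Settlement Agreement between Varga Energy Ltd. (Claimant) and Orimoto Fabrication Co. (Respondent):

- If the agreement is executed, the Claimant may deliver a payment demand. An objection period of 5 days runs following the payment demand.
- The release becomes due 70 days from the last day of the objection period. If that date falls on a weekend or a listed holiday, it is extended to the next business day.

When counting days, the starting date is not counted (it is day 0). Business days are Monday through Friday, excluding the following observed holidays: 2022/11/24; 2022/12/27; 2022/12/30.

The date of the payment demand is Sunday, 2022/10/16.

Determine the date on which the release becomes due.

The last day of the objection period: 5 calendar days after 2022/10/16 is 2022/10/21.
Adding 70 calendar days to 2022/10/21 gives 2022/12/30, which is the date on which the release becomes due. That falls on Friday, a listed holiday, so it rolls to the next business day, Monday, 2023/01/02.

2023/01/02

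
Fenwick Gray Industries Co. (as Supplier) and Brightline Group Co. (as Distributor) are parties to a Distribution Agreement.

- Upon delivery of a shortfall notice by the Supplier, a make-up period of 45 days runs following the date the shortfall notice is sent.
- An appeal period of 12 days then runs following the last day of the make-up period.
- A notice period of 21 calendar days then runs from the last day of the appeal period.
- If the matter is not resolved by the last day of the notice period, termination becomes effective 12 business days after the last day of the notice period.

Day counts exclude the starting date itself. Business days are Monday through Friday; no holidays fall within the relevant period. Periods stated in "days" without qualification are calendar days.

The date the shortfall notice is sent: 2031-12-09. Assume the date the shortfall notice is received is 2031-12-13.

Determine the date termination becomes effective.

2032-03-12

The last day of the make-up period: 2031-12-09 + 45 days = 2032-01-23.
The last day of the appeal period: 2032-01-23 + 12 days = 2032-02-04.
Adding 21 calendar days to 2032-02-04 gives 2032-02-25, which is the last day of the notice period.
From Wednesday, 2032-02-25, 12 business days (Feb 26, Feb 27, Mar 1, Mar 2, …, Mar 10, Mar 11, Mar 12, skipping weekends) brings us to Friday, 2032-03-12, which is the date termination becomes effective.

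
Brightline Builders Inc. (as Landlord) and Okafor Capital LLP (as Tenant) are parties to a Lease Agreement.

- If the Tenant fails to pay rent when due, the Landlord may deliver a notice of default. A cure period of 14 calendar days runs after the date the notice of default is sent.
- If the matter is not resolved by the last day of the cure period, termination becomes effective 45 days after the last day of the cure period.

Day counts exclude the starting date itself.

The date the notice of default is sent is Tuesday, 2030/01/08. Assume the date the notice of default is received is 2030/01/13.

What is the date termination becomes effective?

2030/03/08

Adding 14 calendar days to 2030/01/08 gives 2030/01/22, which is the last day of the cure period.
Adding 45 calendar days to 2030/01/22 gives 2030/03/08, which is the date termination becomes effective.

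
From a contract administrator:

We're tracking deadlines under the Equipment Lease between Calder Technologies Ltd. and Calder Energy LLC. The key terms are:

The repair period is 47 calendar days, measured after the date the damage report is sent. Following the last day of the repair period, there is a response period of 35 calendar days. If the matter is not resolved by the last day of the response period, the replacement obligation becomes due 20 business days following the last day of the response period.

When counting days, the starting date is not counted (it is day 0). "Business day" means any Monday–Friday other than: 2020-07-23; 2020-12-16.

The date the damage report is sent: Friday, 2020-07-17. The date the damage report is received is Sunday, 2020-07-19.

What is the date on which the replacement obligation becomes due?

2020-11-04

The last day of the repair period: 2020-07-17 + 47 days = 2020-09-02.
Adding 35 calendar days to 2020-09-02 gives 2020-10-07, which is the last day of the response period.
From Wednesday, 2020-10-07, 20 business days (Oct 8, Oct 9, Oct 12, Oct 13, …, Nov 2, Nov 3, Nov 4, skipping weekends) brings us to Wednesday, 2020-11-04, which is the date on which the replacement obligation becomes due.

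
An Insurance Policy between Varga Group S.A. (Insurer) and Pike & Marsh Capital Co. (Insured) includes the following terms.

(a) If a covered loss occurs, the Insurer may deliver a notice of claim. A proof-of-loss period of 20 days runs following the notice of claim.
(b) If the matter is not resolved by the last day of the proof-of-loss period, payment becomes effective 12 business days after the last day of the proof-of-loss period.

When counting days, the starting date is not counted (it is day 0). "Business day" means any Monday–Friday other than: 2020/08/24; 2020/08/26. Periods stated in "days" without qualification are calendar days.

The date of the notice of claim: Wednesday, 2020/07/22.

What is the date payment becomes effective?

2020/08/31

The last day of the proof-of-loss period: 20 calendar days after 2020/07/22 is 2020/08/11.
The date payment becomes effective: counting 12 business days from Tuesday, 2020/08/11 (Aug 12, Aug 13, Aug 14, Aug 17, …, Aug 27, Aug 28, Aug 31, skipping weekends and the listed holidays on Aug 24, Aug 26) reaches Monday, 2020/08/31.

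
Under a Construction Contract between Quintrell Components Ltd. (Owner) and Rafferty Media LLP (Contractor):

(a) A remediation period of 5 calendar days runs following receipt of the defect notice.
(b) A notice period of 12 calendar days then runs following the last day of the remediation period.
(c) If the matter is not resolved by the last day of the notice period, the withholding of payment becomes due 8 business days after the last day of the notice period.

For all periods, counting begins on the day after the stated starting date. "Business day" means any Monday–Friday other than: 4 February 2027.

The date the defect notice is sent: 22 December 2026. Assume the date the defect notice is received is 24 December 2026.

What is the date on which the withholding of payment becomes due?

20 January 2027

The last day of the remediation period: 24 December 2026 + 5 days = 29 December 2026.
Adding 12 calendar days to 29 December 2026 gives 10 January 2027, which is the last day of the notice period.
The date on which the withholding of payment becomes due: 8 business days after Sunday, 10 January 2027, skipping weekends — Jan 11, Jan 12, Jan 13, Jan 14, Jan 15, Jan 18, Jan 19, Jan 20 — lands on Wednesday, 20 January 2027.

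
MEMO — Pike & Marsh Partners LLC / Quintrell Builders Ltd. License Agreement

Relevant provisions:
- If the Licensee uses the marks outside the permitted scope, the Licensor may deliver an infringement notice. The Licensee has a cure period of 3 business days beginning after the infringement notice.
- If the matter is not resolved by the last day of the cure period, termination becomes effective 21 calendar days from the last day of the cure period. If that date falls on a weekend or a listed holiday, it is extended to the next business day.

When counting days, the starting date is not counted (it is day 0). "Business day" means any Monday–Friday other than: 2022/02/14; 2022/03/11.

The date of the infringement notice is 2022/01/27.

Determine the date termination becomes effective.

2022/02/22

The last day of the cure period: 3 business days after Thursday, 2022/01/27, skipping weekends — Jan 28, Jan 31, Feb 1 — lands on Tuesday, 2022/02/01.
Adding 21 calendar days to 2022/02/01 gives 2022/02/22, which is the date termination becomes effective. 2022/02/22 is a Tuesday and is not a listed holiday, so no roll-forward applies.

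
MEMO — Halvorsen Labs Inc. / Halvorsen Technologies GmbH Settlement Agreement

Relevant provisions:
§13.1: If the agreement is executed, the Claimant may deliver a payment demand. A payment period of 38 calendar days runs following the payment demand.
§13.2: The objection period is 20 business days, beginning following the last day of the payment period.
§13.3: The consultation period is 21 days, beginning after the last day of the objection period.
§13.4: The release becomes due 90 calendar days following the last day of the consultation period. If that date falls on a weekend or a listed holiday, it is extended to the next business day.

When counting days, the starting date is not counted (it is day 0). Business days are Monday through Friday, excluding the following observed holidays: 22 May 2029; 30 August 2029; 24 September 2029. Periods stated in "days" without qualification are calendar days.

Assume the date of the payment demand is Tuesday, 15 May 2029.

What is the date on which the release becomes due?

8 November 2029

The last day of the payment period: 38 calendar days after 15 May 2029 is 22 June 2029.
From Friday, 22 June 2029, 20 business days (Jun 25, Jun 26, Jun 27, Jun 28, …, Jul 18, Jul 19, Jul 20, skipping weekends) brings us to Friday, 20 July 2029, which is the last day of the objection period.
The last day of the consultation period: 21 calendar days after 20 July 2029 is 10 August 2029.
The date on which the release becomes due: 10 August 2029 + 90 days = 8 November 2029. 8 November 2029 is a Thursday and is not a listed holiday, so no roll-forward applies.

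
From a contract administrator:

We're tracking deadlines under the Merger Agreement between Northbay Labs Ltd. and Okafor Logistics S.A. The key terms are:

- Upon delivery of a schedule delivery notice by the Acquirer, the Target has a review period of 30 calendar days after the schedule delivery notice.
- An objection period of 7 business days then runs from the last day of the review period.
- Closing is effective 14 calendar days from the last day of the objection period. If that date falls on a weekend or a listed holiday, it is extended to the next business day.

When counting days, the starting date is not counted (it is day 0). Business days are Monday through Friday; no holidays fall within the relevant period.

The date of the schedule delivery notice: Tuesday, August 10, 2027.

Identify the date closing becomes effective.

October 4, 2027

Adding 30 calendar days to August 10, 2027 gives September 9, 2027, which is the last day of the review period.
The last day of the objection period: counting 7 business days from Thursday, September 9, 2027 (Sep 10, Sep 13, Sep 14, Sep 15, Sep 16, Sep 17, Sep 20, skipping weekends) reaches Monday, September 20, 2027.
The date closing becomes effective: September 20, 2027 + 14 days = October 4, 2027. October 4, 2027 is a Monday, so no roll-forward applies.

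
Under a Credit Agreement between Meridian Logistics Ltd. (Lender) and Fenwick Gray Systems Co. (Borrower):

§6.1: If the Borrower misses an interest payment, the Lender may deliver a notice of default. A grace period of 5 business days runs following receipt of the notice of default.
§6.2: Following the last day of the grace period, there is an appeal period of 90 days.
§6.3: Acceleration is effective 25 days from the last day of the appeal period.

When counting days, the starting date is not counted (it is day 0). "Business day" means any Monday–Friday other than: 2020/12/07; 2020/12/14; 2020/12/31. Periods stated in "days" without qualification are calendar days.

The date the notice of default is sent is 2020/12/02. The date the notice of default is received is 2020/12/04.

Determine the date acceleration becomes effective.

2021/04/09

The last day of the grace period: 5 business days after Friday, 2020/12/04, skipping weekends and the listed holidays on Dec 7, Dec 14 — Dec 8, Dec 9, Dec 10, Dec 11, Dec 15 — lands on Tuesday, 2020/12/15.
The last day of the appeal period: 90 calendar days after 2020/12/15 is 2021/03/15.
The date acceleration becomes effective: 25 calendar days after 2021/03/15 is 2021/04/09.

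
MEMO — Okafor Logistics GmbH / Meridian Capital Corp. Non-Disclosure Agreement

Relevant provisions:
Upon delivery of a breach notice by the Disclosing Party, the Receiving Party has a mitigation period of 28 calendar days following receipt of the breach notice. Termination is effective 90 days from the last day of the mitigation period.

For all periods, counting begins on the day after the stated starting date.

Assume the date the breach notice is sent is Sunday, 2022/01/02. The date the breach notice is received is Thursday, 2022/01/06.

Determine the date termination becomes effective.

2022/05/04

The last day of the mitigation period: 2022/01/06 + 28 days = 2022/02/03.
The date termination becomes effective: 90 calendar days after 2022/02/03 is 2022/05/04.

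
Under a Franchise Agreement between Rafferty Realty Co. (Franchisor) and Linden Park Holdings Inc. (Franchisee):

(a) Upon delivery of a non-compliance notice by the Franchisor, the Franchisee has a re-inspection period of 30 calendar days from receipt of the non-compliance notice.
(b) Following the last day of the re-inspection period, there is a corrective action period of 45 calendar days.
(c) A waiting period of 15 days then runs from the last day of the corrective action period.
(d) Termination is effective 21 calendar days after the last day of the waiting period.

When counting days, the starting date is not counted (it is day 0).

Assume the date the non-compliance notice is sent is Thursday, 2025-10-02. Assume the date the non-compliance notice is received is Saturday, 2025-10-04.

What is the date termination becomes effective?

2026-01-23

Adding 30 calendar days to 2025-10-04 gives 2025-11-03, which is the last day of the re-inspection period.
The last day of the corrective action period: 2025-11-03 + 45 days = 2025-12-18.
The last day of the waiting period: 2025-12-18 + 15 days = 2026-01-02.
Adding 21 calendar days to 2026-01-02 gives 2026-01-23, which is the date termination becomes effective.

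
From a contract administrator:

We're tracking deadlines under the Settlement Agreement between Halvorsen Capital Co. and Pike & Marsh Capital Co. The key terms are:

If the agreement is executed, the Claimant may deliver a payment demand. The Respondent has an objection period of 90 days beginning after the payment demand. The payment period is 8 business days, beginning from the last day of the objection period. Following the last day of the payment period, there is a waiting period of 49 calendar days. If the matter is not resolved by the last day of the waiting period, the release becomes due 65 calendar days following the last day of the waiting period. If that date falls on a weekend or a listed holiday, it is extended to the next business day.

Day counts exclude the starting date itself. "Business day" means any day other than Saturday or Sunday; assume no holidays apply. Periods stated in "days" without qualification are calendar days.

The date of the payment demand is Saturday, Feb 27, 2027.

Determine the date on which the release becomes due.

Oct 1, 2027

Adding 90 calendar days to Feb 27, 2027 gives May 28, 2027, which is the last day of the objection period.
From Friday, May 28, 2027, 8 business days (May 31, Jun 1, Jun 2, Jun 3, Jun 4, Jun 7, Jun 8, Jun 9, skipping weekends) brings us to Wednesday, Jun 9, 2027, which is the last day of the payment period.
Adding 49 calendar days to Jun 9, 2027 gives Jul 28, 2027, which is the last day of the waiting period.
The date on which the release becomes due: Jul 28, 2027 + 65 days = Oct 1, 2027. Oct 1, 2027 is a Friday, so no roll-forward applies.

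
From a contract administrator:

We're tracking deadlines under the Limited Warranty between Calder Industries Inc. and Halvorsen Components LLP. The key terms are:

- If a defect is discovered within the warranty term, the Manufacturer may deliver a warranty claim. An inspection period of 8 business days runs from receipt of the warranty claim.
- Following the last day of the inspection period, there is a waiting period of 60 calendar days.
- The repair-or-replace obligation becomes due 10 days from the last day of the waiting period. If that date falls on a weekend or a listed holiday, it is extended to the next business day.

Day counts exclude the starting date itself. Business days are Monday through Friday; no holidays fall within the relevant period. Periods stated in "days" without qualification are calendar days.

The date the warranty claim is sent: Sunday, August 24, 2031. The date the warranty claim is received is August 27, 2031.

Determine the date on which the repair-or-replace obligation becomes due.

The last day of the inspection period: 8 business days after Wednesday, August 27, 2031, skipping weekends — Aug 28, Aug 29, Sep 1, Sep 2, Sep 3, Sep 4, Sep 5, Sep 8 — lands on Monday, September 8, 2031.
Adding 60 calendar days to September 8, 2031 gives November 7, 2031, which is the last day of the waiting period.
The date on which the repair-or-replace obligation becomes due: 10 calendar days after November 7, 2031 is November 17, 2031. November 17, 2031 is a Monday, so no roll-forward applies.

November 17, 2031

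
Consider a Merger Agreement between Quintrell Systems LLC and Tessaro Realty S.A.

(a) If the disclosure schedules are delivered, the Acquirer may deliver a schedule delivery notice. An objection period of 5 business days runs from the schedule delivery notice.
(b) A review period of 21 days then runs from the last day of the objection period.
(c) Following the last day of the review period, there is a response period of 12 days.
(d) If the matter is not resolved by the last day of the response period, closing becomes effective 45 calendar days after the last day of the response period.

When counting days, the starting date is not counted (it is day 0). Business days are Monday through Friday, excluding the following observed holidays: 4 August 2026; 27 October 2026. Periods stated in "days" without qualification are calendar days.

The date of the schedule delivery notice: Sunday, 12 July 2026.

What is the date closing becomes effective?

From Sunday, 12 July 2026, 5 business days (Jul 13, Jul 14, Jul 15, Jul 16, Jul 17, skipping weekends) brings us to Friday, 17 July 2026, which is the last day of the objection period.
Adding 21 calendar days to 17 July 2026 gives 7 August 2026, which is the last day of the review period.
Adding 12 calendar days to 7 August 2026 gives 19 August 2026, which is the last day of the response period.
Adding 45 calendar days to 19 August 2026 gives 3 October 2026, which is the date closing becomes effective.

3 October 2026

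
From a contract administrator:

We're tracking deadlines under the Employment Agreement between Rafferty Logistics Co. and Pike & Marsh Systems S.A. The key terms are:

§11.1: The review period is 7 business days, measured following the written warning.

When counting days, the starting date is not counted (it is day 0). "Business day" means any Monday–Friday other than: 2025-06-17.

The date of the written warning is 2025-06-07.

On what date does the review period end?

2025-06-18

The last day of the review period: 7 business days after Saturday, 2025-06-07, skipping weekends and the listed holiday on Jun 17 — Jun 9, Jun 10, Jun 11, Jun 12, Jun 13, Jun 16, Jun 18 — lands on Wednesday, 2025-06-18.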